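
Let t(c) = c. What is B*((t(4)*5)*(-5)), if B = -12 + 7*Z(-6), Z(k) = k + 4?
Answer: 2600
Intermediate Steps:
Z(k) = 4 + k
B = -26 (B = -12 + 7*(4 - 6) = -12 + 7*(-2) = -12 - 14 = -26)
B*((t(4)*5)*(-5)) = -26*4*5*(-5) = -520*(-5) = -26*(-100) = 2600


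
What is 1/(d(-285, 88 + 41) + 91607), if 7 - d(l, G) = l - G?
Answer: 1/92028 ≈ 1.0866e-5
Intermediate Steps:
d(l, G) = 7 + G - l (d(l, G) = 7 - (l - G) = 7 + (G - l) = 7 + G - l)
1/(d(-285, 88 + 41) + 91607) = 1/((7 + (88 + 41) - 1*(-285)) + 91607) = 1/((7 + 129 + 285) + 91607) = 1/(421 + 91607) = 1/92028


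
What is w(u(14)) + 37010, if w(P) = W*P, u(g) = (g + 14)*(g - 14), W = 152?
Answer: 37010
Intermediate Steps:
u(g) = (-14 + g)*(14 + g) (u(g) = (14 + g)*(-14 + g) = (-14 + g)*(14 + g))
w(P) = 152*P
w(u(14)) + 37010 = 152*(-196 + 14²) + 37010 = 152*(-196 + 196) + 37010 = 152*0 + 37010 = 0 + 37010 = 37010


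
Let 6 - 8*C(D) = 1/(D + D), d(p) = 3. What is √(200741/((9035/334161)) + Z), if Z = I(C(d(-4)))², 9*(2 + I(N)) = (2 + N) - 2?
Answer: √113106538405409120065/3903120 ≈ 2724.8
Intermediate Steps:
C(D) = ¾ - 1/(16*D) (C(D) = ¾ - 1/(8*(D + D)) = ¾ - 1/(2*D)/8 = ¾ - 1/(16*D))
I(N) = -2 + N/9 (I(N) = -2 + ((2 + N) - 2)/9 = -2 + N/9)
Z = 687241/186624 (Z = (-2 + ((1/16)*(-1 + 12*3)/3)/9)² = (-2 + ((1/16)*(⅓)*(-1 + 36))/9)² = (-2 + ((1/16)*(⅓)*35)/9)² = (-2 + (⅑)*(35/48))² = (-2 + 35/432)² = (-829/432)² = 687241/186624 ≈ 3.6825)
√(200741/((9035/334161)) + Z) = √(200741/((9035/334161)) + 687241/186624) = √(200741/((9035*(1/334161))) + 687241/186624) = √(200741/(9035/334161) + 687241/186624) = √(200741*(334161/9035) + 687241/186624) = √(67079813301/9035 + 687241/186624) = √(12518709286708259/1686147840) = √113106538405409120065/3903120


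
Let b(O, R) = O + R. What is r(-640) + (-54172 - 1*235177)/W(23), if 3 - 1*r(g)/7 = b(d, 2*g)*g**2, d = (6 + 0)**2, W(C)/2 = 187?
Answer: 1333981721705/374 ≈ 3.5668e+9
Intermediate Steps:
W(C) = 374 (W(C) = 2*187 = 374)
d = 36 (d = 6**2 = 36)
r(g) = 21 - 7*g**2*(36 + 2*g) (r(g) = 21 - 7*(36 + 2*g)*g**2 = 21 - 7*g**2*(36 + 2*g))
r(-640) + (-54172 - 1*235177)/W(23) = (21 - 252*(-640)**2 - 14*(-640)**3) + (-54172 - 1*235177)/374 = (21 - 252*409600 - 14*(-262144000)) + (-54172 - 235177)*(1/374) = (21 - 103219200 + 3670016000) - 289349*1/374 = 3566796821 - 289349/374 = 1333981721705/374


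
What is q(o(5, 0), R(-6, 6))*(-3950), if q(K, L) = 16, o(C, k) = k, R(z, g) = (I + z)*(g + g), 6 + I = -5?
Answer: -63200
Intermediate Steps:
I = -11 (I = -6 - 5 = -11)
R(z, g) = 2*g*(-11 + z) (R(z, g) = (-11 + z)*(g + g) = (-11 + z)*(2*g) = 2*g*(-11 + z))
q(o(5, 0), R(-6, 6))*(-3950) = 16*(-3950) = -63200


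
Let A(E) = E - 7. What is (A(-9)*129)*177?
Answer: -365328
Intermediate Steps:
A(E) = -7 + E
(A(-9)*129)*177 = ((-7 - 9)*129)*177 = -16*129*177 = -2064*177 = -365328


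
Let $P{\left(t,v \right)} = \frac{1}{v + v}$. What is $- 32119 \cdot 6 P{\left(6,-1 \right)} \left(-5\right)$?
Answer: $-481785$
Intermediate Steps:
$P{\left(t,v \right)} = \frac{1}{2 v}$
$- 32119 \cdot 6 P{\left(6,-1 \right)} \left(-5\right) = - 32119 \cdot 6 \frac{1}{2 \left(-1\right)} \left(-5\right) = - 32119 \cdot 6 \cdot \frac{1}{2} \left(-1\right) \left(-5\right) = - 32119 \cdot 6 \left(- \frac{1}{2}\right) \left(-5\right) = - 32119 \left(\left(-3\right) \left(-5\right)\right) = \left(-32119\right) 15 = -481785$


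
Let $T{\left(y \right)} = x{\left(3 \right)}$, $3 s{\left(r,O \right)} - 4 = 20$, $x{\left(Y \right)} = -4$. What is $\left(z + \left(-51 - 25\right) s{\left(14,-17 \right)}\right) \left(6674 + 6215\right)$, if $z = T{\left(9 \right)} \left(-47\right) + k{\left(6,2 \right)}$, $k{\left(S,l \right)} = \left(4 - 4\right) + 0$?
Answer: $-5413380$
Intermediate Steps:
$s{\left(r,O \right)} = 8$ ($s{\left(r,O \right)} = \frac{4}{3} + \frac{1}{3} \cdot 20 = \frac{4}{3} + \frac{20}{3} = 8$)
$T{\left(y \right)} = -4$
$k{\left(S,l \right)} = 0$ ($k{\left(S,l \right)} = 0 + 0 = 0$)
$z = 188$ ($z = \left(-4\right) \left(-47\right) + 0 = 188 + 0 = 188$)
$\left(z + \left(-51 - 25\right) s{\left(14,-17 \right)}\right) \left(6674 + 6215\right) = \left(188 + \left(-51 - 25\right) 8\right) \left(6674 + 6215\right) = \left(188 - 608\right) 12889 = \left(-420\right) 12889 = -5413380$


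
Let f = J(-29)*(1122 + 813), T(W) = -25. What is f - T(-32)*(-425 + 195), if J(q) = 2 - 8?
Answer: -17360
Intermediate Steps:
J(q) = -6
f = -11610 (f = -6*(1122 + 813) = -6*1935 = -11610)
f - T(-32)*(-425 + 195) = -11610 - (-25)*(-425 + 195) = -11610 - (-25)*(-230) = -11610 - 1*5750 = -11610 - 5750 = -17360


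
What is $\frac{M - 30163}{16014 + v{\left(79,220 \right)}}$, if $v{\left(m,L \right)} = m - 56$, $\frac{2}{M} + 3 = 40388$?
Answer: $- \frac{1218132753}{647654245} \approx -1.8808$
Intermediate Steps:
$M = \frac{2}{40385}$ ($M = \frac{2}{-3 + 40388} = \frac{2}{40385} \approx 4.9523 \cdot 10^{-5}$)
$v{\left(m,L \right)} = -56 + m$
$\frac{M - 30163}{16014 + v{\left(79,220 \right)}} = \frac{\frac{2}{40385} - 30163}{16014 + \left(-56 + 79\right)} = - \frac{1218132753}{40385 \left(16014 + 23\right)} = - \frac{1218132753}{40385 \cdot 16037} = \left(- \frac{1218132753}{40385}\right) \frac{1}{16037} = - \frac{1218132753}{647654245}$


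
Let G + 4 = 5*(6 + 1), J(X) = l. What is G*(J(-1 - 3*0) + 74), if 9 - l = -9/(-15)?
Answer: 12772/5 ≈ 2554.4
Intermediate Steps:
l = 42/5 (l = 9 - (-9)/(-15) = 9 - (-9)*(-1)/15 = 9 - 1*⅗ = 9 - ⅗ = 42/5 ≈ 8.4000)
J(X) = 42/5
G = 31 (G = -4 + 5*(6 + 1) = -4 + 5*7 = -4 + 35 = 31)
G*(J(-1 - 3*0) + 74) = 31*(42/5 + 74) = 31*(412/5) = 12772/5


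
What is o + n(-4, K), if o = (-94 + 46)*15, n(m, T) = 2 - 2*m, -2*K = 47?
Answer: -710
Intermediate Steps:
K = -47/2 (K = -1/2*47 = -47/2 ≈ -23.500)
o = -720 (o = -48*15 = -720)
o + n(-4, K) = -720 + (2 - 2*(-4)) = -720 + (2 + 8) = -720 + 10 = -710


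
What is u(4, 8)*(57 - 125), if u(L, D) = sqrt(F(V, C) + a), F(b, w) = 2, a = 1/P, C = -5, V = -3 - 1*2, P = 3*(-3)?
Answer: -68*sqrt(17)/3 ≈ -93.457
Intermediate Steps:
P = -9
V = -5 (V = -3 - 2 = -5)
a = -1/9 (a = 1/(-9) = -1/9 ≈ -0.11111)
u(L, D) = sqrt(17)/3 (u(L, D) = sqrt(2 - 1/9) = sqrt(17/9) = sqrt(17)/3)
u(4, 8)*(57 - 125) = (sqrt(17)/3)*(57 - 125) = (sqrt(17)/3)*(-68) = -68*sqrt(17)/3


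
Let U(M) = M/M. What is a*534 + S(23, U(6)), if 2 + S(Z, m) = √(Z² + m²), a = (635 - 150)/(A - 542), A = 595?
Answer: 258884/53 + √530 ≈ 4907.6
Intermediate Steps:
a = 485/53 (a = (635 - 150)/(595 - 542) = 485/53 ≈ 9.1509)
U(M) = 1
S(Z, m) = -2 + √(Z² + m²)
a*534 + S(23, U(6)) = (485/53)*534 + (-2 + √(23² + 1²)) = 258990/53 + (-2 + √(529 + 1)) = 258990/53 + (-2 + √530) = 258884/53 + √530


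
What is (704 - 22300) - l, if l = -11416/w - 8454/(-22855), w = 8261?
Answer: -4077245053194/188805155 ≈ -21595.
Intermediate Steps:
l = -191074186/188805155 (l = -11416/8261 - 8454/(-22855) = -11416*1/8261 - 8454*(-1/22855) = -11416/8261 + 8454/22855 = -191074186/188805155 ≈ -1.0120)
(704 - 22300) - l = (704 - 22300) - 1*(-191074186/188805155) = -21596 + 191074186/188805155 = -4077245053194/188805155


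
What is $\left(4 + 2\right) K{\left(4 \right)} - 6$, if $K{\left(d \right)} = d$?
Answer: $18$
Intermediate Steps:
$\left(4 + 2\right) K{\left(4 \right)} - 6 = \left(4 + 2\right) 4 - 6 = 6 \cdot 4 - 6 = 24 - 6 = 18$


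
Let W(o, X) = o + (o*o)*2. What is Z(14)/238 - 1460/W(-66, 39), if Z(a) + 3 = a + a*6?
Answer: 236945/1028874 ≈ 0.23030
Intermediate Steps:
Z(a) = -3 + 7*a (Z(a) = -3 + (a + a*6) = -3 + (a + 6*a) = -3 + 7*a)
W(o, X) = o + 2*o² (W(o, X) = o + o²*2 = o + 2*o²)
Z(14)/238 - 1460/W(-66, 39) = (-3 + 7*14)/238 - 1460*(-1/(66*(1 + 2*(-66)))) = (-3 + 98)*(1/238) - 1460*(-1/(66*(1 - 132))) = 95*(1/238) - 1460/((-66*(-131))) = 95/238 - 1460/8646 = 95/238 - 1460*1/8646 = 95/238 - 730/4323 = 236945/1028874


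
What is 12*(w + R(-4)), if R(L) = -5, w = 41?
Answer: 432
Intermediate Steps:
12*(w + R(-4)) = 12*(41 - 5) = 12*36 = 432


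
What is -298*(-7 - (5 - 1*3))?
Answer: 2682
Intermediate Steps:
-298*(-7 - (5 - 1*3)) = -298*(-7 - (5 - 3)) = -298*(-7 - 1*2) = -298*(-7 - 2) = -298*(-9) = 2682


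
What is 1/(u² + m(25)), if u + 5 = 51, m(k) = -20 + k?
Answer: 1/2121 ≈ 0.00047148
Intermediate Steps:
u = 46 (u = -5 + 51 = 46)
1/(u² + m(25)) = 1/(46² + (-20 + 25)) = 1/(2116 + 5) = 1/2121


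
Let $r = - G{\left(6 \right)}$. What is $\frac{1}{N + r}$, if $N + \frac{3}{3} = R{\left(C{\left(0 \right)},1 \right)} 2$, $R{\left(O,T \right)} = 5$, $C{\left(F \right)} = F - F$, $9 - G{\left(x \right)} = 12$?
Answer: $\frac{1}{12} \approx 0.083333$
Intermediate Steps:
$G{\left(x \right)} = -3$ ($G{\left(x \right)} = 9 - 12 = -3$)
$C{\left(F \right)} = 0$
$r = 3$ ($r = \left(-1\right) \left(-3\right) = 3$)
$N = 9$ ($N = -1 + 5 \cdot 2 = -1 + 10 = 9$)
$\frac{1}{N + r} = \frac{1}{9 + 3} = \frac{1}{12}$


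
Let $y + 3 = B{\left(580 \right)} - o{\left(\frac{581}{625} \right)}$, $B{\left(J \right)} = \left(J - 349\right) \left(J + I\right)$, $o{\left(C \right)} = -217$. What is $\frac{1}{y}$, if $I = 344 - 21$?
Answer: $\frac{1}{208807} \approx 4.7891 \cdot 10^{-6}$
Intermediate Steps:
$I = 323$ ($I = 344 - 21 = 323$)
$B{\left(J \right)} = \left(-349 + J\right) \left(323 + J\right)$ ($B{\left(J \right)} = \left(J - 349\right) \left(J + 323\right) = \left(-349 + J\right) \left(323 + J\right)$)
$y = 208807$ ($y = -3 - -208810 = -3 + \left(\left(-112727 + 336400 - 15080\right) + 217\right) = -3 + \left(208593 + 217\right) = -3 + 208810 = 208807$)
$\frac{1}{y} = \frac{1}{208807}$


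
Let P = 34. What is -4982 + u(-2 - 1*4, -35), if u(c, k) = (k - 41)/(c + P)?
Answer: -34893/7 ≈ -4984.7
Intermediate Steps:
u(c, k) = (-41 + k)/(34 + c) (u(c, k) = (k - 41)/(c + 34) = (-41 + k)/(34 + c))
-4982 + u(-2 - 1*4, -35) = -4982 + (-41 - 35)/(34 + (-2 - 1*4)) = -4982 - 76/(34 + (-2 - 4)) = -4982 - 76/(34 - 6) = -4982 - 76/28 = -4982 + (1/28)*(-76) = -4982 - 19/7 = -34893/7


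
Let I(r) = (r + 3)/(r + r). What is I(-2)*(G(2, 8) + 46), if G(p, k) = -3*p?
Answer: -10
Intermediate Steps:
I(r) = (3 + r)/(2*r) (I(r) = (3 + r)/((2*r)) = (3 + r)*(1/(2*r)) = (3 + r)/(2*r))
I(-2)*(G(2, 8) + 46) = ((½)*(3 - 2)/(-2))*(-3*2 + 46) = ((½)*(-½)*1)*(-6 + 46) = -¼*40 = -10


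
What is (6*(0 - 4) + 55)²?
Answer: 961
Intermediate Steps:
(6*(0 - 4) + 55)² = (6*(-4) + 55)² = (-24 + 55)² = 31² = 961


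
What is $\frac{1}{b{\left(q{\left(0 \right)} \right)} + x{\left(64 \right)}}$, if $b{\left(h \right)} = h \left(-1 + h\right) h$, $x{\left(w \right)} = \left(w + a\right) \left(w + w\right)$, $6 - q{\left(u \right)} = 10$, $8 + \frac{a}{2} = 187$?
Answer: $\frac{1}{53936} \approx 1.854 \cdot 10^{-5}$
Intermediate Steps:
$a = 358$ ($a = -16 + 2 \cdot 187 = -16 + 374 = 358$)
$q{\left(u \right)} = -4$ ($q{\left(u \right)} = 6 - 10 = -4$)
$x{\left(w \right)} = 2 w \left(358 + w\right)$ ($x{\left(w \right)} = \left(w + 358\right) \left(w + w\right) = \left(358 + w\right) 2 w = 2 w \left(358 + w\right)$)
$b{\left(h \right)} = h^{2} \left(-1 + h\right)$
$\frac{1}{b{\left(q{\left(0 \right)} \right)} + x{\left(64 \right)}} = \frac{1}{\left(-4\right)^{2} \left(-1 - 4\right) + 2 \cdot 64 \left(358 + 64\right)} = \frac{1}{16 \left(-5\right) + 2 \cdot 64 \cdot 422} = \frac{1}{-80 + 54016} = \frac{1}{53936}$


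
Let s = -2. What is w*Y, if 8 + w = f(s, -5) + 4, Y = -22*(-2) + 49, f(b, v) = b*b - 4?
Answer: -372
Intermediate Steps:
f(b, v) = -4 + b² (f(b, v) = b² - 4 = -4 + b²)
Y = 93 (Y = 44 + 49 = 93)
w = -4 (w = -8 + ((-4 + (-2)²) + 4) = -8 + ((-4 + 4) + 4) = -8 + (0 + 4) = -8 + 4 = -4)
w*Y = -4*93 = -372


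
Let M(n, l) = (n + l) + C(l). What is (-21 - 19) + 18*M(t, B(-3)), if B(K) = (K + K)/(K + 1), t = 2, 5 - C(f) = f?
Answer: 86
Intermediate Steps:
C(f) = 5 - f
B(K) = 2*K/(1 + K) (B(K) = (2*K)/(1 + K) = 2*K/(1 + K))
M(n, l) = 5 + n (M(n, l) = (n + l) + (5 - l) = (l + n) + (5 - l) = 5 + n)
(-21 - 19) + 18*M(t, B(-3)) = (-21 - 19) + 18*(5 + 2) = -40 + 18*7 = -40 + 126 = 86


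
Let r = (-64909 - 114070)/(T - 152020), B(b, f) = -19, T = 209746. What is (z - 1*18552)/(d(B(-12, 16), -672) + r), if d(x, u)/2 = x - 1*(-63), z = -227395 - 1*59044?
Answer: -475835418/132457 ≈ -3592.4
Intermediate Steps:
z = -286439 (z = -227395 - 59044 = -286439)
d(x, u) = 126 + 2*x (d(x, u) = 2*(x - 1*(-63)) = 2*(x + 63) = 2*(63 + x) = 126 + 2*x)
r = -178979/57726 (r = (-64909 - 114070)/(209746 - 152020) = -178979/57726 ≈ -3.1005)
(z - 1*18552)/(d(B(-12, 16), -672) + r) = (-286439 - 1*18552)/((126 + 2*(-19)) - 178979/57726) = (-286439 - 18552)/((126 - 38) - 178979/57726) = -304991/(88 - 178979/57726) = -304991/4900909/57726 = -304991*57726/4900909 = -475835418/132457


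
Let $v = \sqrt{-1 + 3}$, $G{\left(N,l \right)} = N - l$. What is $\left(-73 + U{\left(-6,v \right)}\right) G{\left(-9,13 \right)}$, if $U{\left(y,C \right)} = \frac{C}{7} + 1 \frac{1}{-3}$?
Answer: $\frac{4840}{3} - \frac{22 \sqrt{2}}{7} \approx 1608.9$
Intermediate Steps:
$v = \sqrt{2} \approx 1.4142$
$U{\left(y,C \right)} = - \frac{1}{3} + \frac{C}{7}$ ($U{\left(y,C \right)} = C \frac{1}{7} + 1 \left(- \frac{1}{3}\right) = \frac{C}{7} - \frac{1}{3} = - \frac{1}{3} + \frac{C}{7}$)
$\left(-73 + U{\left(-6,v \right)}\right) G{\left(-9,13 \right)} = \left(-73 - \left(\frac{1}{3} - \frac{\sqrt{2}}{7}\right)\right) \left(-9 - 13\right) = \left(- \frac{220}{3} + \frac{\sqrt{2}}{7}\right) \left(-9 - 13\right) = \left(- \frac{220}{3} + \frac{\sqrt{2}}{7}\right) \left(-22\right) = \frac{4840}{3} - \frac{22 \sqrt{2}}{7}$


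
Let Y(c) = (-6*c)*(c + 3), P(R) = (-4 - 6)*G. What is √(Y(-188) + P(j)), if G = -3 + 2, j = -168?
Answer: I*√208670 ≈ 456.8*I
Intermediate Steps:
G = -1
P(R) = 10 (P(R) = (-4 - 6)*(-1) = -10*(-1) = 10)
Y(c) = -6*c*(3 + c) (Y(c) = (-6*c)*(3 + c) = -6*c*(3 + c))
√(Y(-188) + P(j)) = √(-6*(-188)*(3 - 188) + 10) = √(-6*(-188)*(-185) + 10) = √(-208680 + 10) = √(-208670) = I*√208670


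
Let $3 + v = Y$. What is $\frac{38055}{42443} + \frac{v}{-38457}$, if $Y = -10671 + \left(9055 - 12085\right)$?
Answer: $\frac{681706669}{544076817} \approx 1.253$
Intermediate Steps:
$Y = -13701$ ($Y = -10671 - 3030 = -13701$)
$v = -13704$ ($v = -3 - 13701 = -13704$)
$\frac{38055}{42443} + \frac{v}{-38457} = \frac{38055}{42443} - \frac{13704}{-38457} = 38055 \cdot \frac{1}{42443} - - \frac{4568}{12819} = \frac{38055}{42443} + \frac{4568}{12819} = \frac{681706669}{544076817}$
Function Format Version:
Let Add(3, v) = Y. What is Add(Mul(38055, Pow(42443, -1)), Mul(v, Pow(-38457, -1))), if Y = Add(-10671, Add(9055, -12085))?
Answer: Rational(681706669, 544076817) ≈ 1.2530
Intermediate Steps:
Y = -13701 (Y = Add(-10671, -3030) = -13701)
v = -13704 (v = Add(-3, -13701) = -13704)
Add(Mul(38055, Pow(42443, -1)), Mul(v, Pow(-38457, -1))) = Add(Mul(38055, Pow(42443, -1)), Mul(-13704, Pow(-38457, -1))) = Add(Mul(38055, Rational(1, 42443)), Mul(-13704, Rational(-1, 38457))) = Add(Rational(38055, 42443), Rational(4568, 12819)) = Rational(681706669, 544076817)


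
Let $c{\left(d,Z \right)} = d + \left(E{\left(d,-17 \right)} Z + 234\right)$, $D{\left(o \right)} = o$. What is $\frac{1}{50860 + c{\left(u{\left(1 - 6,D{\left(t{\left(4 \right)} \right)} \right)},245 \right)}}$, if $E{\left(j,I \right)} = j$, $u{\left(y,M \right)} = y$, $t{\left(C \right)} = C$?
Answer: $\frac{1}{49864} \approx 2.0055 \cdot 10^{-5}$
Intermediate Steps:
$c{\left(d,Z \right)} = 234 + d + Z d$ ($c{\left(d,Z \right)} = d + \left(d Z + 234\right) = d + \left(Z d + 234\right) = d + \left(234 + Z d\right) = 234 + d + Z d$)
$\frac{1}{50860 + c{\left(u{\left(1 - 6,D{\left(t{\left(4 \right)} \right)} \right)},245 \right)}} = \frac{1}{50860 + \left(234 + \left(1 - 6\right) + 245 \left(1 - 6\right)\right)} = \frac{1}{50860 + \left(234 - 5 + 245 \left(-5\right)\right)} = \frac{1}{50860 - 996} = \frac{1}{49864}$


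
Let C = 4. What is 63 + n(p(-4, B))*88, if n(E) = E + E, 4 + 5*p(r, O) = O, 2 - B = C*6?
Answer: -4261/5 ≈ -852.20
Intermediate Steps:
B = -22 (B = 2 - 4*6 = 2 - 1*24 = 2 - 24 = -22)
p(r, O) = -⅘ + O/5
n(E) = 2*E
63 + n(p(-4, B))*88 = 63 + (2*(-⅘ + (⅕)*(-22)))*88 = 63 + (2*(-⅘ - 22/5))*88 = 63 + (2*(-26/5))*88 = 63 - 52/5*88 = 63 - 4576/5 = -4261/5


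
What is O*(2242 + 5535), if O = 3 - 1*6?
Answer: -23331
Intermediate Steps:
O = -3 (O = 3 - 6 = -3)
O*(2242 + 5535) = -3*(2242 + 5535) = -3*7777 = -23331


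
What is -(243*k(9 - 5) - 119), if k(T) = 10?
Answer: -2311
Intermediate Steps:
-(243*k(9 - 5) - 119) = -(243*10 - 119) = -(2430 - 119) = -1*2311 = -2311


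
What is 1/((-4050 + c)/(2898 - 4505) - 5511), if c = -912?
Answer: -1607/8851215 ≈ -0.00018156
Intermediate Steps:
1/((-4050 + c)/(2898 - 4505) - 5511) = 1/((-4050 - 912)/(2898 - 4505) - 5511) = 1/(-4962/(-1607) - 5511) = 1/(-4962*(-1/1607) - 5511) = 1/(4962/1607 - 5511) = 1/(-8851215/1607) = -1607/8851215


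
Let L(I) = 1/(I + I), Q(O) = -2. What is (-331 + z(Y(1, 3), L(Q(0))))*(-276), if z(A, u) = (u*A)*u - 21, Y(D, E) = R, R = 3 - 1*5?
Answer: 194373/2 ≈ 97187.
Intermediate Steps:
R = -2 (R = 3 - 5 = -2)
L(I) = 1/(2*I)
Y(D, E) = -2
z(A, u) = -21 + A*u² (z(A, u) = (A*u)*u - 21 = A*u² - 21 = -21 + A*u²)
(-331 + z(Y(1, 3), L(Q(0))))*(-276) = (-331 + (-21 - 2*((½)/(-2))²))*(-276) = (-331 + (-21 - 2*((½)*(-½))²))*(-276) = (-331 + (-21 - 2*(-¼)²))*(-276) = (-331 + (-21 - 2*1/16))*(-276) = (-331 + (-21 - ⅛))*(-276) = (-331 - 169/8)*(-276) = -2817/8*(-276) = 194373/2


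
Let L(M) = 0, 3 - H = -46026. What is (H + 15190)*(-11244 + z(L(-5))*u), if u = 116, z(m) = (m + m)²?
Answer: -688346436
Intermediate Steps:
H = 46029 (H = 3 - 1*(-46026) = 3 + 46026 = 46029)
z(m) = 4*m² (z(m) = (2*m)² = 4*m²)
(H + 15190)*(-11244 + z(L(-5))*u) = (46029 + 15190)*(-11244 + (4*0²)*116) = 61219*(-11244 + (4*0)*116) = 61219*(-11244 + 0*116) = 61219*(-11244 + 0) = 61219*(-11244) = -688346436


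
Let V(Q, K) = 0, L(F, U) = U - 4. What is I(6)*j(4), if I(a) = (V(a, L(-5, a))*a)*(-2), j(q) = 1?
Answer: 0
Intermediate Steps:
L(F, U) = -4 + U
I(a) = 0 (I(a) = (0*a)*(-2) = 0*(-2) = 0)
I(6)*j(4) = 0*1 = 0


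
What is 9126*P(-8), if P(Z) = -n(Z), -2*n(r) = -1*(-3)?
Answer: 13689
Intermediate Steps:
n(r) = -3/2 (n(r) = -(-1)*(-3)/2 = -1/2*3 = -3/2)
P(Z) = 3/2 (P(Z) = -1*(-3/2) = 3/2)
9126*P(-8) = 9126*(3/2) = 13689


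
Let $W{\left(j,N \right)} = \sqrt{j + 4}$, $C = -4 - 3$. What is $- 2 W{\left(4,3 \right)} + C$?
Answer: $-7 - 4 \sqrt{2} \approx -12.657$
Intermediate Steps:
$C = -7$ ($C = -4 - 3 = -7$)
$W{\left(j,N \right)} = \sqrt{4 + j}$
$- 2 W{\left(4,3 \right)} + C = - 2 \sqrt{4 + 4} - 7 = - 2 \sqrt{8} - 7 = - 2 \cdot 2 \sqrt{2} - 7 = - 4 \sqrt{2} - 7 = -7 - 4 \sqrt{2}$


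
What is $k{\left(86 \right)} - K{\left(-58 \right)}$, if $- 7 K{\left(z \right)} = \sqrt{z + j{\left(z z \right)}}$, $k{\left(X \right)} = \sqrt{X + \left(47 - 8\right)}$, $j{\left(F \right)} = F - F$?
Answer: $5 \sqrt{5} + \frac{i \sqrt{58}}{7} \approx 11.18 + 1.088 i$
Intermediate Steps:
$j{\left(F \right)} = 0$
$k{\left(X \right)} = \sqrt{39 + X}$ ($k{\left(X \right)} = \sqrt{X + \left(47 - 8\right)} = \sqrt{X + 39} = \sqrt{39 + X}$)
$K{\left(z \right)} = - \frac{\sqrt{z}}{7}$ ($K{\left(z \right)} = - \frac{\sqrt{z + 0}}{7} = - \frac{\sqrt{z}}{7}$)
$k{\left(86 \right)} - K{\left(-58 \right)} = \sqrt{39 + 86} - - \frac{\sqrt{-58}}{7} = \sqrt{125} - - \frac{i \sqrt{58}}{7} = 5 \sqrt{5} - - \frac{i \sqrt{58}}{7} = 5 \sqrt{5} + \frac{i \sqrt{58}}{7}$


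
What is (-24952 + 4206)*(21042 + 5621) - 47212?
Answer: -553197810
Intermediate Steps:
(-24952 + 4206)*(21042 + 5621) - 47212 = -20746*26663 - 47212 = -553150598 - 47212 = -553197810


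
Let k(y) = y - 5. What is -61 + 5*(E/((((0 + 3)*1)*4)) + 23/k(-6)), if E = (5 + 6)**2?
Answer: -2777/132 ≈ -21.038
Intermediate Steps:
k(y) = -5 + y
E = 121 (E = 11**2 = 121)
-61 + 5*(E/((((0 + 3)*1)*4)) + 23/k(-6)) = -61 + 5*(121/((((0 + 3)*1)*4)) + 23/(-5 - 6)) = -61 + 5*(121/(((3*1)*4)) + 23/(-11)) = -61 + 5*(121/((3*4)) + 23*(-1/11)) = -61 + 5*(121/12 - 23/11) = -61 + 5*(1055/132) = -61 + 5275/132 = -2777/132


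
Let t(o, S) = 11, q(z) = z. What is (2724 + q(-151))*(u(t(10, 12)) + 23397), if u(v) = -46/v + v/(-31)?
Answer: 662076890/11 ≈ 6.0189e+7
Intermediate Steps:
u(v) = -46/v - v/31 (u(v) = -46/v + v*(-1/31) = -46/v - v/31)
(2724 + q(-151))*(u(t(10, 12)) + 23397) = (2724 - 151)*((-46/11 - 1/31*11) + 23397) = 2573*((-46*1/11 - 11/31) + 23397) = 2573*((-46/11 - 11/31) + 23397) = 2573*(-1547/341 + 23397) = 2573*(7976830/341) = 662076890/11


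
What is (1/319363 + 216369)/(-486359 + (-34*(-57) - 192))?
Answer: -69100252948/154767461519 ≈ -0.44648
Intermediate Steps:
(1/319363 + 216369)/(-486359 + (-34*(-57) - 192)) = (1/319363 + 216369)/(-486359 + (1938 - 192)) = 69100252948/(319363*(-486359 + 1746)) = (69100252948/319363)/(-484613) = (69100252948/319363)*(-1/484613) = -69100252948/154767461519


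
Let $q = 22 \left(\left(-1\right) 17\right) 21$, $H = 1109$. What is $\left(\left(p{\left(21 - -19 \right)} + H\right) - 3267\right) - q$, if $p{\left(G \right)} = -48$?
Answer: $5648$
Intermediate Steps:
$q = -7854$ ($q = 22 \left(-17\right) 21 = \left(-374\right) 21 = -7854$)
$\left(\left(p{\left(21 - -19 \right)} + H\right) - 3267\right) - q = \left(\left(-48 + 1109\right) - 3267\right) - -7854 = \left(1061 - 3267\right) + 7854 = -2206 + 7854 = 5648$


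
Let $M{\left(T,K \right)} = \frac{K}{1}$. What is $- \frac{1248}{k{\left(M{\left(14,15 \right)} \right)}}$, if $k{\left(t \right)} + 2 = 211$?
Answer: $- \frac{1248}{209} \approx -5.9713$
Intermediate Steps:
$M{\left(T,K \right)} = K$ ($M{\left(T,K \right)} = K 1 = K$)
$k{\left(t \right)} = 209$ ($k{\left(t \right)} = -2 + 211 = 209$)
$- \frac{1248}{k{\left(M{\left(14,15 \right)} \right)}} = - \frac{1248}{209}$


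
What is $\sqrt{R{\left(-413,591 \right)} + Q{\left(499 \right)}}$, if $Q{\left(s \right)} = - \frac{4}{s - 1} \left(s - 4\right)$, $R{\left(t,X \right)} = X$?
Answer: $\frac{\sqrt{4044009}}{83} \approx 24.229$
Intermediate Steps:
$Q{\left(s \right)} = - \frac{4 \left(-4 + s\right)}{-1 + s}$ ($Q{\left(s \right)} = - \frac{4}{s - 1} \left(-4 + s\right) = - \frac{4}{-1 + s} \left(-4 + s\right) = - \frac{4 \left(-4 + s\right)}{-1 + s}$)
$\sqrt{R{\left(-413,591 \right)} + Q{\left(499 \right)}} = \sqrt{591 + \frac{4 \left(4 - 499\right)}{-1 + 499}} = \sqrt{591 + \frac{4 \left(4 - 499\right)}{498}} = \sqrt{591 + 4 \cdot \frac{1}{498} \left(-495\right)} = \sqrt{591 - \frac{330}{83}} = \sqrt{\frac{48723}{83}} = \frac{\sqrt{4044009}}{83}$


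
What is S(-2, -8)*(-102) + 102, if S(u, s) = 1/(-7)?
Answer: 816/7 ≈ 116.57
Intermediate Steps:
S(u, s) = -1/7
S(-2, -8)*(-102) + 102 = -1/7*(-102) + 102 = 102/7 + 102 = 816/7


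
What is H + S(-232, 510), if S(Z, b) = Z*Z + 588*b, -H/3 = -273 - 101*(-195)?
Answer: 295438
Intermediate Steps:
H = -58266 (H = -3*(-273 - 101*(-195)) = -3*(-273 + 19695) = -3*19422 = -58266)
S(Z, b) = Z² + 588*b
H + S(-232, 510) = -58266 + ((-232)² + 588*510) = -58266 + (53824 + 299880) = -58266 + 353704 = 295438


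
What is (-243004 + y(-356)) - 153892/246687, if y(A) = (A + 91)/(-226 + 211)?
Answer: -19980574501/82229 ≈ -2.4299e+5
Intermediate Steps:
y(A) = -91/15 - A/15 (y(A) = (91 + A)/(-15) = (91 + A)*(-1/15) = -91/15 - A/15)
(-243004 + y(-356)) - 153892/246687 = (-243004 + (-91/15 - 1/15*(-356))) - 153892/246687 = (-243004 + (-91/15 + 356/15)) - 153892*1/246687 = (-243004 + 53/3) - 153892/246687 = -728959/3 - 153892/246687 = -19980574501/82229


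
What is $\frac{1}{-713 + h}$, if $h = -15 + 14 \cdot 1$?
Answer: $- \frac{1}{714} \approx -0.0014006$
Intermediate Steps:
$h = -1$ ($h = -15 + 14 = -1$)
$\frac{1}{-713 + h} = \frac{1}{-713 - 1} = \frac{1}{-714} = - \frac{1}{714}$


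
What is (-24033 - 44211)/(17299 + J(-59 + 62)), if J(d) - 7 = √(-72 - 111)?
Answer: -1181030664/299497819 + 68244*I*√183/299497819 ≈ -3.9434 + 0.0030825*I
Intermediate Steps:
J(d) = 7 + I*√183 (J(d) = 7 + √(-72 - 111) = 7 + √(-183) = 7 + I*√183)
(-24033 - 44211)/(17299 + J(-59 + 62)) = (-24033 - 44211)/(17299 + (7 + I*√183)) = -68244/(17306 + I*√183)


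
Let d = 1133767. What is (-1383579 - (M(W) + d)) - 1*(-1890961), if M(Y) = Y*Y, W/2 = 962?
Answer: -4328161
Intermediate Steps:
W = 1924 (W = 2*962 = 1924)
M(Y) = Y²
(-1383579 - (M(W) + d)) - 1*(-1890961) = (-1383579 - (1924² + 1133767)) - 1*(-1890961) = (-1383579 - (3701776 + 1133767)) + 1890961 = (-1383579 - 1*4835543) + 1890961 = (-1383579 - 4835543) + 1890961 = -6219122 + 1890961 = -4328161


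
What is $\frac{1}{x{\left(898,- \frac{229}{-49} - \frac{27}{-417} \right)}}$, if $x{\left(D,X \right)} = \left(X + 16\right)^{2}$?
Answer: $\frac{46389721}{19950997504} \approx 0.0023252$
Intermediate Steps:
$x{\left(D,X \right)} = \left(16 + X\right)^{2}$
$\frac{1}{x{\left(898,- \frac{229}{-49} - \frac{27}{-417} \right)}} = \frac{1}{\left(16 - \left(- \frac{229}{49} - \frac{9}{139}\right)\right)^{2}} = \frac{1}{\left(16 - - \frac{32272}{6811}\right)^{2}} = \frac{1}{\left(16 + \left(\frac{229}{49} + \frac{9}{139}\right)\right)^{2}} = \frac{1}{\left(16 + \frac{32272}{6811}\right)^{2}} = \frac{1}{\left(\frac{141248}{6811}\right)^{2}} = \frac{1}{\frac{19950997504}{46389721}} = \frac{46389721}{19950997504}$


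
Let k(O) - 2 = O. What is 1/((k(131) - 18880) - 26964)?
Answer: -1/45711 ≈ -2.1877e-5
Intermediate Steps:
k(O) = 2 + O
1/((k(131) - 18880) - 26964) = 1/(((2 + 131) - 18880) - 26964) = 1/((133 - 18880) - 26964) = 1/(-18747 - 26964) = 1/(-45711) = -1/45711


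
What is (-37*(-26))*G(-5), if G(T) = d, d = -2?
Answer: -1924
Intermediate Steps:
G(T) = -2
(-37*(-26))*G(-5) = -37*(-26)*(-2) = 962*(-2) = -1924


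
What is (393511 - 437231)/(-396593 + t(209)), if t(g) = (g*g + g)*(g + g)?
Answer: -43720/17949427 ≈ -0.0024357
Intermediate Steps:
t(g) = 2*g*(g + g²) (t(g) = (g² + g)*(2*g) = (g + g²)*(2*g) = 2*g*(g + g²))
(393511 - 437231)/(-396593 + t(209)) = (393511 - 437231)/(-396593 + 2*209²*(1 + 209)) = -43720/(-396593 + 2*43681*210) = -43720/(-396593 + 18346020) = -43720/17949427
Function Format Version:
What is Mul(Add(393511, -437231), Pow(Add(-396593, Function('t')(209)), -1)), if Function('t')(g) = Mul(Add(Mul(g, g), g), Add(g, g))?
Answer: Rational(-43720, 17949427) ≈ -0.0024357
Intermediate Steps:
Function('t')(g) = Mul(2, g, Add(g, Pow(g, 2))) (Function('t')(g) = Mul(Add(Pow(g, 2), g), Mul(2, g)) = Mul(Add(g, Pow(g, 2)), Mul(2, g)) = Mul(2, g, Add(g, Pow(g, 2))))
Mul(Add(393511, -437231), Pow(Add(-396593, Function('t')(209)), -1)) = Mul(Add(393511, -437231), Pow(Add(-396593, Mul(2, Pow(209, 2), Add(1, 209))), -1)) = Mul(-43720, Pow(Add(-396593, Mul(2, 43681, 210)), -1)) = Mul(-43720, Pow(Add(-396593, 18346020), -1)) = Mul(-43720, Pow(17949427, -1)) = Mul(-43720, Rational(1, 17949427)) = Rational(-43720, 17949427)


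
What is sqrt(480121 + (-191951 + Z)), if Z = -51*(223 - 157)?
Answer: 2*sqrt(71201) ≈ 533.67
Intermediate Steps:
Z = -3366 (Z = -51*66 = -3366)
sqrt(480121 + (-191951 + Z)) = sqrt(480121 + (-191951 - 3366)) = sqrt(480121 - 195317) = sqrt(284804) = 2*sqrt(71201)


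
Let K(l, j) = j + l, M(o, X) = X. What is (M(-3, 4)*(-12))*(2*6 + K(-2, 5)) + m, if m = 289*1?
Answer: -431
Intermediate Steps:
m = 289
(M(-3, 4)*(-12))*(2*6 + K(-2, 5)) + m = (4*(-12))*(2*6 + (5 - 2)) + 289 = -48*(12 + 3) + 289 = -48*15 + 289 = -720 + 289 = -431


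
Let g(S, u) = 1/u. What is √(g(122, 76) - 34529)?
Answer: I*√49859857/38 ≈ 185.82*I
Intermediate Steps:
√(g(122, 76) - 34529) = √(1/76 - 34529) = √(-2624203/76) = I*√49859857/38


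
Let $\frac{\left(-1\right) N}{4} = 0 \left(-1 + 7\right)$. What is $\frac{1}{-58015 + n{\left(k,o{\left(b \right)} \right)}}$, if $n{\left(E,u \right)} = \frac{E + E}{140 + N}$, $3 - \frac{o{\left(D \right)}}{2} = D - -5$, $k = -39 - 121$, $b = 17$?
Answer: $- \frac{7}{406121} \approx -1.7236 \cdot 10^{-5}$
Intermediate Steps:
$k = -160$
$N = 0$ ($N = - 4 \cdot 0 \left(-1 + 7\right) = - 4 \cdot 0 \cdot 6 = \left(-4\right) 0 = 0$)
$o{\left(D \right)} = -4 - 2 D$ ($o{\left(D \right)} = 6 - 2 \left(D - -5\right) = 6 - 2 \left(D + 5\right) = 6 - 2 \left(5 + D\right) = 6 - \left(10 + 2 D\right) = -4 - 2 D$)
$n{\left(E,u \right)} = \frac{E}{70}$ ($n{\left(E,u \right)} = \frac{E + E}{140 + 0} = \frac{2 E}{140} = 2 E \frac{1}{140} = \frac{E}{70}$)
$\frac{1}{-58015 + n{\left(k,o{\left(b \right)} \right)}} = \frac{1}{-58015 + \frac{1}{70} \left(-160\right)} = \frac{1}{-58015 - \frac{16}{7}} = \frac{1}{- \frac{406121}{7}} = - \frac{7}{406121}$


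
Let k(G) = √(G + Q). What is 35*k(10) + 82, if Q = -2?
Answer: 82 + 70*√2 ≈ 180.99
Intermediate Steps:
k(G) = √(-2 + G) (k(G) = √(G - 2) = √(-2 + G))
35*k(10) + 82 = 35*√(-2 + 10) + 82 = 35*√8 + 82 = 35*(2*√2) + 82 = 70*√2 + 82 = 82 + 70*√2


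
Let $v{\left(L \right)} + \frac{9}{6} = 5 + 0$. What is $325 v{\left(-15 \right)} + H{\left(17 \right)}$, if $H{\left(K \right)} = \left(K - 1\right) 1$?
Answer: $\frac{2307}{2} \approx 1153.5$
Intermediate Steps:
$H{\left(K \right)} = -1 + K$ ($H{\left(K \right)} = \left(-1 + K\right) 1 = -1 + K$)
$v{\left(L \right)} = \frac{7}{2}$ ($v{\left(L \right)} = - \frac{3}{2} + \left(5 + 0\right) = - \frac{3}{2} + 5 = \frac{7}{2}$)
$325 v{\left(-15 \right)} + H{\left(17 \right)} = 325 \cdot \frac{7}{2} + \left(-1 + 17\right) = \frac{2275}{2} + 16 = \frac{2307}{2}$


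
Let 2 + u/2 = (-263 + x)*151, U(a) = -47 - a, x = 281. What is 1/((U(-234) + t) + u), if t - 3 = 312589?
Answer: 1/318211 ≈ 3.1426e-6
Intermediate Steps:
t = 312592 (t = 3 + 312589 = 312592)
u = 5432 (u = -4 + 2*((-263 + 281)*151) = -4 + 2*(18*151) = -4 + 2*2718 = -4 + 5436 = 5432)
1/((U(-234) + t) + u) = 1/(((-47 - 1*(-234)) + 312592) + 5432) = 1/(((-47 + 234) + 312592) + 5432) = 1/((187 + 312592) + 5432) = 1/(312779 + 5432) = 1/318211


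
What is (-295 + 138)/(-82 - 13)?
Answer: 157/95 ≈ 1.6526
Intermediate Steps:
(-295 + 138)/(-82 - 13) = -157/(-95) = -157*(-1/95) = 157/95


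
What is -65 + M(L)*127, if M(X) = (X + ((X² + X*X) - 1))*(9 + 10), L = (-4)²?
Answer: 1271586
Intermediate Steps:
L = 16
M(X) = -19 + 19*X + 38*X² (M(X) = (X + ((X² + X²) - 1))*19 = (X + (2*X² - 1))*19 = (X + (-1 + 2*X²))*19 = (-1 + X + 2*X²)*19 = -19 + 19*X + 38*X²)
-65 + M(L)*127 = -65 + (-19 + 19*16 + 38*16²)*127 = -65 + (-19 + 304 + 38*256)*127 = -65 + (-19 + 304 + 9728)*127 = -65 + 10013*127 = -65 + 1271651 = 1271586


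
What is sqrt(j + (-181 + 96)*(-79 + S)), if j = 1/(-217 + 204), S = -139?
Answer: sqrt(3131557)/13 ≈ 136.12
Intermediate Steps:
j = -1/13 (j = 1/(-13) = -1/13 ≈ -0.076923)
sqrt(j + (-181 + 96)*(-79 + S)) = sqrt(-1/13 + (-181 + 96)*(-79 - 139)) = sqrt(-1/13 - 85*(-218)) = sqrt(-1/13 + 18530) = sqrt(240889/13) = sqrt(3131557)/13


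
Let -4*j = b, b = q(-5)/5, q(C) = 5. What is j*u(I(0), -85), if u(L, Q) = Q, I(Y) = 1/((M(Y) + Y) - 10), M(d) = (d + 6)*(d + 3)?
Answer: 85/4 ≈ 21.250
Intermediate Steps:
M(d) = (3 + d)*(6 + d) (M(d) = (6 + d)*(3 + d) = (3 + d)*(6 + d))
I(Y) = 1/(8 + Y² + 10*Y) (I(Y) = 1/(((18 + Y² + 9*Y) + Y) - 10) = 1/((18 + Y² + 10*Y) - 10) = 1/(8 + Y² + 10*Y))
b = 1 (b = 5/5 = 5*(⅕) = 1)
j = -¼ (j = -¼*1 = -¼ ≈ -0.25000)
j*u(I(0), -85) = -¼*(-85) = 85/4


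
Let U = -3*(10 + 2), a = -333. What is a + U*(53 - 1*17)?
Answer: -1629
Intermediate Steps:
U = -36 (U = -3*12 = -36)
a + U*(53 - 1*17) = -333 - 36*(53 - 1*17) = -333 - 36*(53 - 17) = -333 - 36*36 = -333 - 1296 = -1629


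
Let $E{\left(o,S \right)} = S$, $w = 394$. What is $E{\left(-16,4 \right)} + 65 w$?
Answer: $25614$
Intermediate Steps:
$E{\left(-16,4 \right)} + 65 w = 4 + 65 \cdot 394 = 4 + 25610 = 25614$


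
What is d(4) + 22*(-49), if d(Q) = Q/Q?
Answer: -1077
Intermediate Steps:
d(Q) = 1
d(4) + 22*(-49) = 1 + 22*(-49) = 1 - 1078 = -1077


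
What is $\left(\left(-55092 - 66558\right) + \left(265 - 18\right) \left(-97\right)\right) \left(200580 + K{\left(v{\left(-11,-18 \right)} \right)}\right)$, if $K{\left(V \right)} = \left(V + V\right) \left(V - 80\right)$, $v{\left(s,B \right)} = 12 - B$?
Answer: $-28769426220$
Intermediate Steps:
$K{\left(V \right)} = 2 V \left(-80 + V\right)$
$\left(\left(-55092 - 66558\right) + \left(265 - 18\right) \left(-97\right)\right) \left(200580 + K{\left(v{\left(-11,-18 \right)} \right)}\right) = \left(\left(-55092 - 66558\right) + \left(265 - 18\right) \left(-97\right)\right) \left(200580 + 2 \left(12 - -18\right) \left(-80 + \left(12 - -18\right)\right)\right) = \left(\left(-55092 - 66558\right) + 247 \left(-97\right)\right) \left(200580 + 2 \left(12 + 18\right) \left(-80 + \left(12 + 18\right)\right)\right) = \left(-121650 - 23959\right) \left(200580 + 2 \cdot 30 \left(-80 + 30\right)\right) = - 145609 \left(200580 + 2 \cdot 30 \left(-50\right)\right) = - 145609 \left(200580 - 3000\right) = \left(-145609\right) 197580 = -28769426220$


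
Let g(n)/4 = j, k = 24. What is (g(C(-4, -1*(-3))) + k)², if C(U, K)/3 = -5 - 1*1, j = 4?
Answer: 1600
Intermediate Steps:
C(U, K) = -18 (C(U, K) = 3*(-5 - 1*1) = 3*(-5 - 1) = 3*(-6) = -18)
g(n) = 16 (g(n) = 4*4 = 16)
(g(C(-4, -1*(-3))) + k)² = (16 + 24)² = 40² = 1600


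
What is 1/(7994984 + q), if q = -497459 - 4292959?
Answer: 1/3204566 ≈ 3.1205e-7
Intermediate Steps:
q = -4790418
1/(7994984 + q) = 1/(7994984 - 4790418) = 1/3204566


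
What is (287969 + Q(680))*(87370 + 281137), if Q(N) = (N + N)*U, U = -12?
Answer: 100104558043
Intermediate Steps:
Q(N) = -24*N (Q(N) = (N + N)*(-12) = (2*N)*(-12) = -24*N)
(287969 + Q(680))*(87370 + 281137) = (287969 - 24*680)*(87370 + 281137) = (287969 - 16320)*368507 = 271649*368507 = 100104558043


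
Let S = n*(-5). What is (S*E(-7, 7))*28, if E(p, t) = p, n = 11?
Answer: 10780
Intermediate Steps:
S = -55 (S = 11*(-5) = -55)
(S*E(-7, 7))*28 = -55*(-7)*28 = 385*28 = 10780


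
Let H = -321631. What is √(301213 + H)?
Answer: I*√20418 ≈ 142.89*I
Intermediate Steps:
√(301213 + H) = √(301213 - 321631) = √(-20418) = I*√20418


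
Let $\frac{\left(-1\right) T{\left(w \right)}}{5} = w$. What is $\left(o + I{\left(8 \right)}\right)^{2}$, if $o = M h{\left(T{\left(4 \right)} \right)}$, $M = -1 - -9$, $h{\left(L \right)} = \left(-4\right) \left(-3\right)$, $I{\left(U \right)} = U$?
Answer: $10816$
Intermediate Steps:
$T{\left(w \right)} = - 5 w$
$h{\left(L \right)} = 12$
$M = 8$ ($M = -1 + 9 = 8$)
$o = 96$ ($o = 8 \cdot 12 = 96$)
$\left(o + I{\left(8 \right)}\right)^{2} = \left(96 + 8\right)^{2} = 104^{2} = 10816$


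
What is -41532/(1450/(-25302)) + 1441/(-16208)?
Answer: 8516027904331/11750800 ≈ 7.2472e+5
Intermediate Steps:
-41532/(1450/(-25302)) + 1441/(-16208) = -41532/(1450*(-1/25302)) + 1441*(-1/16208) = -41532/(-725/12651) - 1441/16208 = -41532*(-12651/725) - 1441/16208 = 525421332/725 - 1441/16208 = 8516027904331/11750800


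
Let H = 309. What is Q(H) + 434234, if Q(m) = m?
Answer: 434543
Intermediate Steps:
Q(H) + 434234 = 309 + 434234 = 434543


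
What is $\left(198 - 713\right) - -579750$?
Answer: $579235$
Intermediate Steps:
$\left(198 - 713\right) - -579750 = -515 + 579750 = 579235$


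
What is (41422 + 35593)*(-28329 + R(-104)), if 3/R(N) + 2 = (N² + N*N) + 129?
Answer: -15824290225540/7253 ≈ -2.1818e+9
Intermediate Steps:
R(N) = 3/(127 + 2*N²) (R(N) = 3/(-2 + ((N² + N*N) + 129)) = 3/(-2 + ((N² + N²) + 129)) = 3/(-2 + (2*N² + 129)) = 3/(-2 + (129 + 2*N²)) = 3/(127 + 2*N²))
(41422 + 35593)*(-28329 + R(-104)) = (41422 + 35593)*(-28329 + 3/(127 + 2*(-104)²)) = 77015*(-28329 + 3/(127 + 2*10816)) = 77015*(-28329 + 3/(127 + 21632)) = 77015*(-28329 + 3/21759) = 77015*(-28329 + 3*(1/21759)) = 77015*(-28329 + 1/7253) = 77015*(-205470236/7253) = -15824290225540/7253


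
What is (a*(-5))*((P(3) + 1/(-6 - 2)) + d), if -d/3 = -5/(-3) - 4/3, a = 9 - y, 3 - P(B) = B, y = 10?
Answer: -45/8 ≈ -5.6250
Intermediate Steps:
P(B) = 3 - B
a = -1 (a = 9 - 1*10 = 9 - 10 = -1)
d = -1 (d = -3*(-5/(-3) - 4/3) = -3*(-5*(-⅓) - 4*⅓) = -3*(5/3 - 4/3) = -3*⅓ = -1)
(a*(-5))*((P(3) + 1/(-6 - 2)) + d) = (-1*(-5))*(((3 - 1*3) + 1/(-6 - 2)) - 1) = 5*(((3 - 3) + 1/(-8)) - 1) = 5*((0 - ⅛) - 1) = 5*(-⅛ - 1) = 5*(-9/8) = -45/8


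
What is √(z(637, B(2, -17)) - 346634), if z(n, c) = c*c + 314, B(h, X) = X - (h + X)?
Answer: 2*I*√86579 ≈ 588.49*I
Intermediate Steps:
B(h, X) = -h (B(h, X) = X - (X + h) = X + (-X - h) = -h)
z(n, c) = 314 + c² (z(n, c) = c² + 314 = 314 + c²)
√(z(637, B(2, -17)) - 346634) = √((314 + (-1*2)²) - 346634) = √((314 + (-2)²) - 346634) = √((314 + 4) - 346634) = √(318 - 346634) = √(-346316) = 2*I*√86579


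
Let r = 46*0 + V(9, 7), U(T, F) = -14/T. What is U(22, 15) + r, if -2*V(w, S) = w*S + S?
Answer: -392/11 ≈ -35.636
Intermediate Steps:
V(w, S) = -S/2 - S*w/2 (V(w, S) = -(w*S + S)/2 = -(S*w + S)/2 = -(S + S*w)/2 = -S/2 - S*w/2)
r = -35 (r = 46*0 - 1/2*7*(1 + 9) = 0 - 1/2*7*10 = 0 - 35 = -35)
U(22, 15) + r = -14/22 - 35 = -14*1/22 - 35 = -7/11 - 35 = -392/11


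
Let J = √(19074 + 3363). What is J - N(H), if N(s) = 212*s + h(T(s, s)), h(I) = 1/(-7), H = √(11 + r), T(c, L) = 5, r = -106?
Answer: ⅐ + 9*√277 - 212*I*√95 ≈ 149.93 - 2066.3*I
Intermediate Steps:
H = I*√95 (H = √(11 - 106) = √(-95) = I*√95 ≈ 9.7468*I)
h(I) = -⅐
J = 9*√277 (J = √22437 = 9*√277 ≈ 149.79)
N(s) = -⅐ + 212*s (N(s) = 212*s - ⅐ = -⅐ + 212*s)
J - N(H) = 9*√277 - (-⅐ + 212*(I*√95)) = 9*√277 - (-⅐ + 212*I*√95) = 9*√277 + (⅐ - 212*I*√95) = ⅐ + 9*√277 - 212*I*√95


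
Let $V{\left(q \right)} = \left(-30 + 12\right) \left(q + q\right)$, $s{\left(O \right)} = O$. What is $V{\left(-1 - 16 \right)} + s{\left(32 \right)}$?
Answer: $644$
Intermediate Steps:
$V{\left(q \right)} = - 36 q$ ($V{\left(q \right)} = - 18 \cdot 2 q = - 36 q$)
$V{\left(-1 - 16 \right)} + s{\left(32 \right)} = - 36 \left(-1 - 16\right) + 32 = \left(-36\right) \left(-17\right) + 32 = 612 + 32 = 644$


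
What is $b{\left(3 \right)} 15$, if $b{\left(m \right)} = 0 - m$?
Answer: $-45$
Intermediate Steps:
$b{\left(m \right)} = - m$
$b{\left(3 \right)} 15 = \left(-1\right) 3 \cdot 15 = \left(-3\right) 15 = -45$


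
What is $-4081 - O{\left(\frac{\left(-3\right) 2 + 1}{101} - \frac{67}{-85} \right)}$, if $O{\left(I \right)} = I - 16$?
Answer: $- \frac{34904367}{8585} \approx -4065.7$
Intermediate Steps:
$O{\left(I \right)} = -16 + I$ ($O{\left(I \right)} = I - 16 = -16 + I$)
$-4081 - O{\left(\frac{\left(-3\right) 2 + 1}{101} - \frac{67}{-85} \right)} = -4081 - \left(-16 + \left(\frac{\left(-3\right) 2 + 1}{101} - \frac{67}{-85}\right)\right) = -4081 - \left(-16 + \left(\left(-6 + 1\right) \frac{1}{101} - - \frac{67}{85}\right)\right) = -4081 - \left(-16 + \left(\left(-5\right) \frac{1}{101} + \frac{67}{85}\right)\right) = -4081 - \left(-16 + \left(- \frac{5}{101} + \frac{67}{85}\right)\right) = -4081 - \left(-16 + \frac{6342}{8585}\right) = -4081 - - \frac{131018}{8585} = -4081 + \frac{131018}{8585} = - \frac{34904367}{8585}$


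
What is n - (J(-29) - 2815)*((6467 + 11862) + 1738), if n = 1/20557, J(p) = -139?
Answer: 1218576160327/20557 ≈ 5.9278e+7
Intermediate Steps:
n = 1/20557 ≈ 4.8645e-5
n - (J(-29) - 2815)*((6467 + 11862) + 1738) = 1/20557 - (-139 - 2815)*((6467 + 11862) + 1738) = 1/20557 - (-2954)*(18329 + 1738) = 1/20557 - (-2954)*20067 = 1/20557 - 1*(-59277918) = 1/20557 + 59277918 = 1218576160327/20557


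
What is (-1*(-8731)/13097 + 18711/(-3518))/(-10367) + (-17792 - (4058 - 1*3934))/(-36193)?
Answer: 8565551431941949/17288023490681426 ≈ 0.49546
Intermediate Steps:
(-1*(-8731)/13097 + 18711/(-3518))/(-10367) + (-17792 - (4058 - 1*3934))/(-36193) = (8731*(1/13097) + 18711*(-1/3518))*(-1/10367) + (-17792 - (4058 - 3934))*(-1/36193) = (8731/13097 - 18711/3518)*(-1/10367) + (-17792 - 1*124)*(-1/36193) = -214342309/46075246*(-1/10367) + (-17792 - 124)*(-1/36193) = 214342309/477662075282 - 17916*(-1/36193) = 214342309/477662075282 + 17916/36193 = 8565551431941949/17288023490681426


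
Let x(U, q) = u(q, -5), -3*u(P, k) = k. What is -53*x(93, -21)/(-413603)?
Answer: 265/1240809 ≈ 0.00021357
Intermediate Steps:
u(P, k) = -k/3
x(U, q) = 5/3 (x(U, q) = -1/3*(-5) = 5/3)
-53*x(93, -21)/(-413603) = -53*5/3/(-413603) = -265/3*(-1/413603) = 265/1240809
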